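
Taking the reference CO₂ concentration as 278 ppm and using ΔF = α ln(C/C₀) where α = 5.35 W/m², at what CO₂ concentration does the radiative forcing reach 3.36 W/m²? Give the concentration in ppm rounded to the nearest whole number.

C ≈ 521 ppm

Set 5.35 ln(C/278) = 3.36, so ln(C/278) = 3.36/5.35 = 0.62804.
Then C/278 = e^0.62804 = 1.87393, giving C = 278 × 1.87393 = 520.95 ppm.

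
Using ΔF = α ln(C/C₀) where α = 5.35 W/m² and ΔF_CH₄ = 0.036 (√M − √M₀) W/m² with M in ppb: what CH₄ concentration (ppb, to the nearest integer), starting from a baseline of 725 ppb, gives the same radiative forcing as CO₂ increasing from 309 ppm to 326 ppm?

CO₂ forcing: 5.35 × ln(326/309) = 5.35 × 0.053556 = 0.28652 W/m².
Set 0.036(√M − √725) = 0.28652: √M = 0.28652/0.036 + √725 = 7.9589 + 26.9258 = 34.8847.
M = (34.8847)² = 1216.94 ppb.

M ≈ 1217 ppb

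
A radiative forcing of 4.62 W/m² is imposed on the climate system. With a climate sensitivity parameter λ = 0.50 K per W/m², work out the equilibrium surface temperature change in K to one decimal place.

ΔT = 2.3 K

ΔT = λ ΔF = 0.50 × 4.62 = 2.3100 K.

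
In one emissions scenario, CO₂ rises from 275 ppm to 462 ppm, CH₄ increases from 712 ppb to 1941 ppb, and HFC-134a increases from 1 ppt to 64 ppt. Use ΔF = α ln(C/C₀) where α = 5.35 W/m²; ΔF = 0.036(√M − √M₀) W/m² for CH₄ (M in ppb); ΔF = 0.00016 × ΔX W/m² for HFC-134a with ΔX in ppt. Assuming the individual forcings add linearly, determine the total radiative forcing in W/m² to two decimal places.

ΔF = 3.41 W/m²

CO₂: 5.35 × ln(462/275) = 5.35 × ln(1.68000) = 5.35 × 0.51879 = 2.7755 W/m².
CH₄: 0.036 × (√1941 − √712) = 0.036 × (44.0568 − 26.6833) = 0.036 × 17.3735 = 0.6254 W/m².
HFC-134a: ΔF = 0.00016 × (64 − 1) = 0.00016 × 63 = 0.0101 W/m².
Total ΔF = 2.7755 + 0.6254 + 0.0101 = 3.4110 W/m².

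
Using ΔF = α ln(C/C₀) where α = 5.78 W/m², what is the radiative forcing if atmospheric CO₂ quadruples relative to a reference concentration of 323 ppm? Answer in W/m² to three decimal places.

Because the forcing depends only on the ratio C/C₀, the initial concentration does not enter.
ΔF = 5.78 × ln(4) = 5.78 × 1.38629 = 8.0128 W/m².

ΔF = 8.013 W/m²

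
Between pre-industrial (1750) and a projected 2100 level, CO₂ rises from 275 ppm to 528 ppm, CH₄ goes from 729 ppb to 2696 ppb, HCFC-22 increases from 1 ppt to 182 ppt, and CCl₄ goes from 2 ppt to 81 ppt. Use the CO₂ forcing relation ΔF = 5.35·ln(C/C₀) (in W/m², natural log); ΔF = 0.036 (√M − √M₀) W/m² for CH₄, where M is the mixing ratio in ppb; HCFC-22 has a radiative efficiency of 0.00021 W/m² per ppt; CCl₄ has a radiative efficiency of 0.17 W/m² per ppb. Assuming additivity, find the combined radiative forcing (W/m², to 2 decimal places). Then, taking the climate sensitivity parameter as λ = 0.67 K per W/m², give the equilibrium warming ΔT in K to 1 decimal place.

CO₂: 5.35 × ln(528/275) = 5.35 × ln(1.92000) = 5.35 × 0.65233 = 3.4900 W/m².
CH₄: 0.036 × (√2696 − √729) = 0.036 × (51.9230 − 27.0000) = 0.036 × 24.9230 = 0.8972 W/m².
HCFC-22: ΔF = 0.00021 × (182 − 1) = 0.00021 × 181 = 0.0380 W/m².
CCl₄: Δ = 81 − 2 = 79 ppt = 0.079 ppb; ΔF = 0.17 × 0.079 = 0.0134 W/m².
Total ΔF = 3.4900 + 0.8972 + 0.0380 + 0.0134 = 4.4386 W/m².
ΔT = λ ΔF = 0.67 × 4.44 = 2.9748 K.

ΔF = 4.44 W/m²; ΔT = 3.0 K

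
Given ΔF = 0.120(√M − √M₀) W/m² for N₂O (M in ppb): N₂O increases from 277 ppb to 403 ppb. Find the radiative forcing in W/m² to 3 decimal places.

N₂O: 0.120 × (√403 − √277) = 0.120 × (20.0749 − 16.6433) = 0.120 × 3.4316 = 0.4118 W/m².

ΔF = 0.412 W/m²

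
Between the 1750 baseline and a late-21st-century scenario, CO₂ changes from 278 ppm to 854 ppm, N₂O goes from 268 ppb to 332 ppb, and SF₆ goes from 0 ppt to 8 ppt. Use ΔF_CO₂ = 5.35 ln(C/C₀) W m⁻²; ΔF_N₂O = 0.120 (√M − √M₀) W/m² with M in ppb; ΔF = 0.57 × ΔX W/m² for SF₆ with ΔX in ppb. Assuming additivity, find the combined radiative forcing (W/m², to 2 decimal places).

CO₂: 5.35 × ln(854/278) = 5.35 × ln(3.07194) = 5.35 × 1.12231 = 6.0044 W/m².
N₂O: 0.120 × (√332 − √268) = 0.120 × (18.2209 − 16.3707) = 0.120 × 1.8502 = 0.2220 W/m².
SF₆: Δ = 8 − 0 = 8 ppt = 0.008 ppb; ΔF = 0.57 × 0.008 = 0.0046 W/m².
Total ΔF = 6.0044 + 0.2220 + 0.0046 = 6.2310 W/m².

ΔF = 6.23 W/m²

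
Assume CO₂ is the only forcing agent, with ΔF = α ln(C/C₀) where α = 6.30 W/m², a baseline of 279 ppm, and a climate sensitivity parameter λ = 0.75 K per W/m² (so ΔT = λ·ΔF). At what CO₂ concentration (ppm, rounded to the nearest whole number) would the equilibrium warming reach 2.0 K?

Required forcing: ΔF = ΔT/λ = 2.0/0.75 = 2.6667 W/m².
Then ln(C/279) = ΔF/6.30 = 2.6667/6.30 = 0.42329.
So C = 279 × e^0.42329 = 279 × 1.52698 = 426.03 ppm.

C ≈ 426 ppm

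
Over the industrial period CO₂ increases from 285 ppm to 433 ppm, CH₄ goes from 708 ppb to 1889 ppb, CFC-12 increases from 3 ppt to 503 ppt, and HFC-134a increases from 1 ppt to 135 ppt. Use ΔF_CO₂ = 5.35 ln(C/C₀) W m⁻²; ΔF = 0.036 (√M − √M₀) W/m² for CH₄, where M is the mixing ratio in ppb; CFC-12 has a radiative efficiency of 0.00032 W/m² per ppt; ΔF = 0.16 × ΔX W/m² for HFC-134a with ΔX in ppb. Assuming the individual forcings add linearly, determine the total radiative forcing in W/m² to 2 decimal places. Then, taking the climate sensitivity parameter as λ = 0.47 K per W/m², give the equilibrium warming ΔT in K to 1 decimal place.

ΔF = 3.03 W/m²; ΔT = 1.4 K

CO₂: 5.35 × ln(433/285) = 5.35 × ln(1.51930) = 5.35 × 0.41825 = 2.2376 W/m².
CH₄: 0.036 × (√1889 − √708) = 0.036 × (43.4626 − 26.6083) = 0.036 × 16.8543 = 0.6068 W/m².
CFC-12: ΔF = 0.00032 × (503 − 3) = 0.00032 × 500 = 0.1600 W/m².
HFC-134a: Δ = 135 − 1 = 134 ppt = 0.134 ppb; ΔF = 0.16 × 0.134 = 0.0214 W/m².
Total ΔF = 2.2376 + 0.6068 + 0.1600 + 0.0214 = 3.0258 W/m².
ΔT = λ ΔF = 0.47 × 3.03 = 1.4241 K.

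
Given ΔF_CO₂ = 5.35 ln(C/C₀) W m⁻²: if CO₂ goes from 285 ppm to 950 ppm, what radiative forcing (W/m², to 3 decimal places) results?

ΔF = 6.441 W/m²

CO₂: 5.35 × ln(950/285) = 5.35 × ln(3.33333) = 5.35 × 1.20397 = 6.4412 W/m².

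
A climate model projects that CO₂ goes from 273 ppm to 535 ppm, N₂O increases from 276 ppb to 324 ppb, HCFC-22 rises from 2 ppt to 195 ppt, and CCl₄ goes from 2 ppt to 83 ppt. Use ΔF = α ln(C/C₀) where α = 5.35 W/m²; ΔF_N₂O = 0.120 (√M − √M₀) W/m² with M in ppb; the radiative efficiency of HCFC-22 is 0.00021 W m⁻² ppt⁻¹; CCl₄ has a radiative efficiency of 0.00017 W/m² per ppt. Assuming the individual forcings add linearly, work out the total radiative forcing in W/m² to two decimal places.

ΔF = 3.82 W/m²

CO₂: 5.35 × ln(535/273) = 5.35 × ln(1.95971) = 5.35 × 0.67280 = 3.5995 W/m².
N₂O: 0.120 × (√324 − √276) = 0.120 × (18.0000 − 16.6132) = 0.120 × 1.3868 = 0.1664 W/m².
HCFC-22: ΔF = 0.00021 × (195 − 2) = 0.00021 × 193 = 0.0405 W/m².
CCl₄: ΔF = 0.00017 × (83 − 2) = 0.00017 × 81 = 0.0138 W/m².
Total ΔF = 3.5995 + 0.1664 + 0.0405 + 0.0138 = 3.8202 W/m².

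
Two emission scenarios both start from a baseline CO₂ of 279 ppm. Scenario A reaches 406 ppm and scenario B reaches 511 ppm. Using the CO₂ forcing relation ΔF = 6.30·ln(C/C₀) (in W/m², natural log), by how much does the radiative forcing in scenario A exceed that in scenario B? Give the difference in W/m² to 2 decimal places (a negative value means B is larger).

ΔF_A = 6.30 ln(406/279) = 6.30 × 0.37514 = 2.3634 W/m².
ΔF_B = 6.30 ln(511/279) = 6.30 × 0.60516 = 3.8125 W/m².
Difference: 2.3634 − 3.8125 = -1.4491 W/m².
(Equivalently, ΔF_A − ΔF_B = 6.30 ln(406/511) = 6.30 × -0.23002 = -1.4491 W/m².)

ΔF_A − ΔF_B = -1.45 W/m²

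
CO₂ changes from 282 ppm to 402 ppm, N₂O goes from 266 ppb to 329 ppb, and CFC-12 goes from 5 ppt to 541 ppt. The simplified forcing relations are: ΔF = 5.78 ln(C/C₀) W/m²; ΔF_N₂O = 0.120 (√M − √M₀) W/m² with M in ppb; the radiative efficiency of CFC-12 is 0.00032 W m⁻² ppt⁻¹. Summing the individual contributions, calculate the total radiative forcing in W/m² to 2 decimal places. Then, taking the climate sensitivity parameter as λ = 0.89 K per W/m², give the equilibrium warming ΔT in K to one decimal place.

ΔF = 2.44 W/m²; ΔT = 2.2 K

CO₂: 5.78 × ln(402/282) = 5.78 × ln(1.42553) = 5.78 × 0.35454 = 2.0492 W/m².
N₂O: 0.120 × (√329 − √266) = 0.120 × (18.1384 − 16.3095) = 0.120 × 1.8289 = 0.2195 W/m².
CFC-12: ΔF = 0.00032 × (541 − 5) = 0.00032 × 536 = 0.1715 W/m².
Total ΔF = 2.0492 + 0.2195 + 0.1715 = 2.4402 W/m².
ΔT = λ ΔF = 0.89 × 2.44 = 2.1716 K.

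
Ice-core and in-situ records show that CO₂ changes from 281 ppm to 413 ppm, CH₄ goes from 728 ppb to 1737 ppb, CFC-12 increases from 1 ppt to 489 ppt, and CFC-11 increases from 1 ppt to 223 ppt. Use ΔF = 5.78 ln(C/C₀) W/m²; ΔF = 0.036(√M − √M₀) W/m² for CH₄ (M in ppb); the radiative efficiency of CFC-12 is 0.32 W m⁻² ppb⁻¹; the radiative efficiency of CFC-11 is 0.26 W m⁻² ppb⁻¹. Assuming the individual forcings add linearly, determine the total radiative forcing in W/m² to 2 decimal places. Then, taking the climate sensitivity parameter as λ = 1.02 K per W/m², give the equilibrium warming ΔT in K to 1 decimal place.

ΔF = 2.97 W/m²; ΔT = 3.0 K

CO₂: 5.78 × ln(413/281) = 5.78 × ln(1.46975) = 5.78 × 0.38509 = 2.2258 W/m².
CH₄: 0.036 × (√1737 − √728) = 0.036 × (41.6773 − 26.9815) = 0.036 × 14.6958 = 0.5290 W/m².
CFC-12: Δ = 489 − 1 = 488 ppt = 0.488 ppb; ΔF = 0.32 × 0.488 = 0.1562 W/m².
CFC-11: Δ = 223 − 1 = 222 ppt = 0.222 ppb; ΔF = 0.26 × 0.222 = 0.0577 W/m².
Total ΔF = 2.2258 + 0.5290 + 0.1562 + 0.0577 = 2.9687 W/m².
ΔT = λ ΔF = 1.02 × 2.97 = 3.0294 K.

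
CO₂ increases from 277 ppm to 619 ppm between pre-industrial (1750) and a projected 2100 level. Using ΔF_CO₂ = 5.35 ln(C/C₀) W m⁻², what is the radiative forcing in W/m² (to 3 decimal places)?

CO₂: 5.35 × ln(619/277) = 5.35 × ln(2.23466) = 5.35 × 0.80409 = 4.3019 W/m².

ΔF = 4.302 W/m²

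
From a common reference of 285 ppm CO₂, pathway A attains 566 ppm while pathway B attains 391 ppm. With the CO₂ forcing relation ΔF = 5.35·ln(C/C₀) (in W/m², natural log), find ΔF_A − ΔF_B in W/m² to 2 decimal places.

ΔF_A − ΔF_B = 1.98 W/m²

ΔF_A = 5.35 ln(566/285) = 5.35 × 0.68610 = 3.6706 W/m².
ΔF_B = 5.35 ln(391/285) = 5.35 × 0.31622 = 1.6918 W/m².
Difference: 3.6706 − 1.6918 = 1.9788 W/m².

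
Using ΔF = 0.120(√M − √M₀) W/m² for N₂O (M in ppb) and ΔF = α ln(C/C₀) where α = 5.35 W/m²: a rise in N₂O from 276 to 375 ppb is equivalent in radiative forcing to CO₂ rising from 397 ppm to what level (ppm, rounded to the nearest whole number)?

N₂O forcing: 0.120 × (√375 − √276) = 0.120 × (19.3649 − 16.6132) = 0.120 × 2.7517 = 0.33020 W/m².
Set 5.35 ln(C/397) = 0.33020: ln(C/397) = 0.33020/5.35 = 0.06172, so C = 397 × e^0.06172 = 397 × 1.06366 = 422.27 ppm.

C ≈ 422 ppm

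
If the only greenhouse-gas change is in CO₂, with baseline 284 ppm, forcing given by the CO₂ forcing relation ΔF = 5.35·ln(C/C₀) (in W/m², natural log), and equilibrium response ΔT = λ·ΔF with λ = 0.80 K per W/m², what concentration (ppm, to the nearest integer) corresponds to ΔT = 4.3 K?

Required forcing: ΔF = ΔT/λ = 4.3/0.80 = 5.3750 W/m².
Then ln(C/284) = ΔF/5.35 = 5.3750/5.35 = 1.00467.
So C = 284 × e^1.00467 = 284 × 2.73101 = 775.61 ppm.

C ≈ 776 ppm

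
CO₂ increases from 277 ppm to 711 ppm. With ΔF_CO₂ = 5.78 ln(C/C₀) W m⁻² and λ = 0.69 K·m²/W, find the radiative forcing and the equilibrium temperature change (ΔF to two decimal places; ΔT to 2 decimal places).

CO₂: 5.78 × ln(711/277) = 5.78 × ln(2.56679) = 5.78 × 0.94266 = 5.4486 W/m².
ΔT = λ ΔF = 0.69 × 5.45 = 3.7605 K.

ΔF = 5.45 W/m²; ΔT = 3.76 K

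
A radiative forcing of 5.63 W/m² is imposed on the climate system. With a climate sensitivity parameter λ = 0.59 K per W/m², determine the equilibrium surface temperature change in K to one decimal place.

ΔT = λ ΔF = 0.59 × 5.63 = 3.3217 K.

ΔT = 3.3 K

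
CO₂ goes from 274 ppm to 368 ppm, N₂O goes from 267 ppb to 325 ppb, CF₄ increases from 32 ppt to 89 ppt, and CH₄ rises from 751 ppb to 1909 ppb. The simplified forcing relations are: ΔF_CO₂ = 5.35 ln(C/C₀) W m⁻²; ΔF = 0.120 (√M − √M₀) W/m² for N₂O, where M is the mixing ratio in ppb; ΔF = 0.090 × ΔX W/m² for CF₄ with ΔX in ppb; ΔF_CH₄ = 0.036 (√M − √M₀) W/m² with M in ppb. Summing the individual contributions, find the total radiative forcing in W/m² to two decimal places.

ΔF = 2.37 W/m²

CO₂: 5.35 × ln(368/274) = 5.35 × ln(1.34307) = 5.35 × 0.29496 = 1.5780 W/m².
N₂O: 0.120 × (√325 − √267) = 0.120 × (18.0278 − 16.3401) = 0.120 × 1.6877 = 0.2025 W/m².
CF₄: Δ = 89 − 32 = 57 ppt = 0.057 ppb; ΔF = 0.090 × 0.057 = 0.0051 W/m².
CH₄: 0.036 × (√1909 − √751) = 0.036 × (43.6921 − 27.4044) = 0.036 × 16.2877 = 0.5864 W/m².
Total ΔF = 1.5780 + 0.2025 + 0.0051 + 0.5864 = 2.3720 W/m².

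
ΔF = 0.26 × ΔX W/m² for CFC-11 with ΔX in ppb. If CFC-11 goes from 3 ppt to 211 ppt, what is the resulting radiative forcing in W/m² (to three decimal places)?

CFC-11: Δ = 211 − 3 = 208 ppt = 0.208 ppb; ΔF = 0.26 × 0.208 = 0.0541 W/m².

ΔF = 0.054 W/m²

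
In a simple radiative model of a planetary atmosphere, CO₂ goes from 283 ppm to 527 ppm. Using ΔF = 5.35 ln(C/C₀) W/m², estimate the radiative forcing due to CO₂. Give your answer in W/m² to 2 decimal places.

ΔF = 3.33 W/m²

CO₂ absorption bands are partially saturated, so forcing scales with the logarithm of the concentration ratio.
CO₂: 5.35 × ln(527/283) = 5.35 × ln(1.86219) = 5.35 × 0.62175 = 3.3264 W/m².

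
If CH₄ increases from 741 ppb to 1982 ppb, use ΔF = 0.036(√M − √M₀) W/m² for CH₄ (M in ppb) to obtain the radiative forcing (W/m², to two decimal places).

CH₄: 0.036 × (√1982 − √741) = 0.036 × (44.5197 − 27.2213) = 0.036 × 17.2984 = 0.6227 W/m².

ΔF = 0.62 W/m²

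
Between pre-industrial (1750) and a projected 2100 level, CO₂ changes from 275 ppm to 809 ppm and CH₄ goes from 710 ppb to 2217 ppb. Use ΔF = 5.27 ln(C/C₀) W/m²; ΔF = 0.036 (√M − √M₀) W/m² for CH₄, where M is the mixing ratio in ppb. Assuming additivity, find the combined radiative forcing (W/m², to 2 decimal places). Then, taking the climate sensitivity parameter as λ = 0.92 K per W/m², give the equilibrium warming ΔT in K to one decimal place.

ΔF = 6.42 W/m²; ΔT = 5.9 K

CO₂: 5.27 × ln(809/275) = 5.27 × ln(2.94182) = 5.27 × 1.07903 = 5.6865 W/m².
CH₄: 0.036 × (√2217 − √710) = 0.036 × (47.0850 − 26.6458) = 0.036 × 20.4392 = 0.7358 W/m².
Total ΔF = 5.6865 + 0.7358 = 6.4223 W/m².
ΔT = λ ΔF = 0.92 × 6.42 = 5.9064 K.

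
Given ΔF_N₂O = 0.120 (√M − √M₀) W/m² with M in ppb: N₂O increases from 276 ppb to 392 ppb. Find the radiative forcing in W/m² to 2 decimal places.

ΔF = 0.38 W/m²

N₂O: 0.120 × (√392 − √276) = 0.120 × (19.7990 − 16.6132) = 0.120 × 3.1858 = 0.3823 W/m².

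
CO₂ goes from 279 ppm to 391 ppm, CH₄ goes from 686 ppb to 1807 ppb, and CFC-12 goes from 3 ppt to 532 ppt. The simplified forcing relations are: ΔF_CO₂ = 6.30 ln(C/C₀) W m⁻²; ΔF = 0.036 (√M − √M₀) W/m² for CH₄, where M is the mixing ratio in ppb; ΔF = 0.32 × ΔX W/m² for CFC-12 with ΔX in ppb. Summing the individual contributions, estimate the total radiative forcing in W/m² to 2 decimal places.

CO₂: 6.30 × ln(391/279) = 6.30 × ln(1.40143) = 6.30 × 0.33749 = 2.1262 W/m².
CH₄: 0.036 × (√1807 − √686) = 0.036 × (42.5088 − 26.1916) = 0.036 × 16.3172 = 0.5874 W/m².
CFC-12: Δ = 532 − 3 = 529 ppt = 0.529 ppb; ΔF = 0.32 × 0.529 = 0.1693 W/m².
Total ΔF = 2.1262 + 0.5874 + 0.1693 = 2.8829 W/m².

ΔF = 2.88 W/m²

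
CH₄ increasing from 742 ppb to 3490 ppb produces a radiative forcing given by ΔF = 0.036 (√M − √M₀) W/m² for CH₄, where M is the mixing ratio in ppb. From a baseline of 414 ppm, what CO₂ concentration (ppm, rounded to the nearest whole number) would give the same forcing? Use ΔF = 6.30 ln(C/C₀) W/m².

C ≈ 497 ppm

CH₄ forcing: 0.036 × (√3490 − √742) = 0.036 × (59.0762 − 27.2397) = 0.036 × 31.8365 = 1.14611 W/m².
Set 6.30 ln(C/414) = 1.14611: ln(C/414) = 1.14611/6.30 = 0.18192, so C = 414 × e^0.18192 = 414 × 1.19952 = 496.60 ppm.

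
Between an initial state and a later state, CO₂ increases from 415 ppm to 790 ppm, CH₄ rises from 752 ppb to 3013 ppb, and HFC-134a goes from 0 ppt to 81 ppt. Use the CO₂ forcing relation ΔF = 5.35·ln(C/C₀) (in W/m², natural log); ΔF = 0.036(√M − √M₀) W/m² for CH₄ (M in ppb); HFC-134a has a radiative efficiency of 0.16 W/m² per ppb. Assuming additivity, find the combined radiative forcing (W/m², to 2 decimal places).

ΔF = 4.45 W/m²

CO₂: 5.35 × ln(790/415) = 5.35 × ln(1.90361) = 5.35 × 0.64375 = 3.4441 W/m².
CH₄: 0.036 × (√3013 − √752) = 0.036 × (54.8908 − 27.4226) = 0.036 × 27.4682 = 0.9889 W/m².
HFC-134a: Δ = 81 − 0 = 81 ppt = 0.081 ppb; ΔF = 0.16 × 0.081 = 0.0130 W/m².
Total ΔF = 3.4441 + 0.9889 + 0.0130 = 4.4460 W/m².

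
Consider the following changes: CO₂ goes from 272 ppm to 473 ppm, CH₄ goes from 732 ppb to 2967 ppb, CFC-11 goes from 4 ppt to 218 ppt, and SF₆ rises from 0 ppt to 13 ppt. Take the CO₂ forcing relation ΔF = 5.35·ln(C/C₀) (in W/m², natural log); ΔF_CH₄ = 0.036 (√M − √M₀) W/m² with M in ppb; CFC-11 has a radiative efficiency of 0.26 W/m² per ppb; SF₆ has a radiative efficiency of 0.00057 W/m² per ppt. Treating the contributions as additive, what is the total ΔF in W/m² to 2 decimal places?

ΔF = 4.01 W/m²

CO₂: 5.35 × ln(473/272) = 5.35 × ln(1.73897) = 5.35 × 0.55329 = 2.9601 W/m².
CH₄: 0.036 × (√2967 − √732) = 0.036 × (54.4702 − 27.0555) = 0.036 × 27.4147 = 0.9869 W/m².
CFC-11: Δ = 218 − 4 = 214 ppt = 0.214 ppb; ΔF = 0.26 × 0.214 = 0.0556 W/m².
SF₆: ΔF = 0.00057 × (13 − 0) = 0.00057 × 13 = 0.0074 W/m².
Total ΔF = 2.9601 + 0.9869 + 0.0556 + 0.0074 = 4.0100 W/m².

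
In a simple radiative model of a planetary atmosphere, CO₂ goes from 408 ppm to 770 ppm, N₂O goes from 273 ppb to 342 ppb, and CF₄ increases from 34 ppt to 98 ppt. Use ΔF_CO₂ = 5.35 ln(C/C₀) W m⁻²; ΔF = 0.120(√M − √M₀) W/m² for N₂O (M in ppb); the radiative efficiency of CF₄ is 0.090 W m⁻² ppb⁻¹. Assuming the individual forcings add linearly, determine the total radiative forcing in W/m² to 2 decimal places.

ΔF = 3.64 W/m²

CO₂: 5.35 × ln(770/408) = 5.35 × ln(1.88725) = 5.35 × 0.63512 = 3.3979 W/m².
N₂O: 0.120 × (√342 − √273) = 0.120 × (18.4932 − 16.5227) = 0.120 × 1.9705 = 0.2365 W/m².
CF₄: Δ = 98 − 34 = 64 ppt = 0.064 ppb; ΔF = 0.090 × 0.064 = 0.0058 W/m².
Total ΔF = 3.3979 + 0.2365 + 0.0058 = 3.6402 W/m².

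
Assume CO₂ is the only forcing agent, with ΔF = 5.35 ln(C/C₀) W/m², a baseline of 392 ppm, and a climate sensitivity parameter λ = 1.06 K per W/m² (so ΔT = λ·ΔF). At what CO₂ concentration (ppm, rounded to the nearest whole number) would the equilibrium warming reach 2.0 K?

C ≈ 558 ppm

Required forcing: ΔF = ΔT/λ = 2.0/1.06 = 1.8868 W/m².
Then ln(C/392) = ΔF/5.35 = 1.8868/5.35 = 0.35267.
So C = 392 × e^0.35267 = 392 × 1.42286 = 557.76 ppm.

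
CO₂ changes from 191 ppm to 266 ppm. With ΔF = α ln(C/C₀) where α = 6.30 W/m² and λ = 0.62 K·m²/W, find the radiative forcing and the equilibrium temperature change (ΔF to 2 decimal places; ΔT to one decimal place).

CO₂: 6.30 × ln(266/191) = 6.30 × ln(1.39267) = 6.30 × 0.33122 = 2.0867 W/m².
ΔT = λ ΔF = 0.62 × 2.09 = 1.2958 K.

ΔF = 2.09 W/m²; ΔT = 1.3 K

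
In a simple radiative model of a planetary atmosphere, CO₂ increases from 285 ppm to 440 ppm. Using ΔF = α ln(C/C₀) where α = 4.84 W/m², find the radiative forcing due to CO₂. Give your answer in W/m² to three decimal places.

CO₂: 4.84 × ln(440/285) = 4.84 × ln(1.54386) = 4.84 × 0.43429 = 2.1020 W/m².

ΔF = 2.102 W/m²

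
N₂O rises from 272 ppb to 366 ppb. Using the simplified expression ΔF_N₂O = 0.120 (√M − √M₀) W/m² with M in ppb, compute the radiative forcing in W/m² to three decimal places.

ΔF = 0.317 W/m²

N₂O: 0.120 × (√366 − √272) = 0.120 × (19.1311 − 16.4924) = 0.120 × 2.6387 = 0.3166 W/m².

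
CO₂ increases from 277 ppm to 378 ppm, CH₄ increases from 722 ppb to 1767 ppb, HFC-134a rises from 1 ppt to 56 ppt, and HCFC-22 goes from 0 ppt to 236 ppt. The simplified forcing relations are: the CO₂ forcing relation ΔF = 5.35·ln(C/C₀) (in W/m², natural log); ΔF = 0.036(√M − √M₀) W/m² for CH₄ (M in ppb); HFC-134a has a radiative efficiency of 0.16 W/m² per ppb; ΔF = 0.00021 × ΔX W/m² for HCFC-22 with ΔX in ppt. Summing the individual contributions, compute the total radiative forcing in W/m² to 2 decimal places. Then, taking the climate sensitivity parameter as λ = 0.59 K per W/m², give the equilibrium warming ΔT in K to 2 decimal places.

CO₂: 5.35 × ln(378/277) = 5.35 × ln(1.36462) = 5.35 × 0.31088 = 1.6632 W/m².
CH₄: 0.036 × (√1767 − √722) = 0.036 × (42.0357 − 26.8701) = 0.036 × 15.1656 = 0.5460 W/m².
HFC-134a: Δ = 56 − 1 = 55 ppt = 0.055 ppb; ΔF = 0.16 × 0.055 = 0.0088 W/m².
HCFC-22: ΔF = 0.00021 × (236 − 0) = 0.00021 × 236 = 0.0496 W/m².
Total ΔF = 1.6632 + 0.5460 + 0.0088 + 0.0496 = 2.2676 W/m².
ΔT = λ ΔF = 0.59 × 2.27 = 1.3393 K.

ΔF = 2.27 W/m²; ΔT = 1.34 K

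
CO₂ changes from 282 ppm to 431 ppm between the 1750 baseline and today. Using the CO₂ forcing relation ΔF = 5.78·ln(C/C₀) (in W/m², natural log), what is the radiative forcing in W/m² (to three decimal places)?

ΔF = 2.452 W/m²

CO₂: 5.78 × ln(431/282) = 5.78 × ln(1.52837) = 5.78 × 0.42420 = 2.4519 W/m².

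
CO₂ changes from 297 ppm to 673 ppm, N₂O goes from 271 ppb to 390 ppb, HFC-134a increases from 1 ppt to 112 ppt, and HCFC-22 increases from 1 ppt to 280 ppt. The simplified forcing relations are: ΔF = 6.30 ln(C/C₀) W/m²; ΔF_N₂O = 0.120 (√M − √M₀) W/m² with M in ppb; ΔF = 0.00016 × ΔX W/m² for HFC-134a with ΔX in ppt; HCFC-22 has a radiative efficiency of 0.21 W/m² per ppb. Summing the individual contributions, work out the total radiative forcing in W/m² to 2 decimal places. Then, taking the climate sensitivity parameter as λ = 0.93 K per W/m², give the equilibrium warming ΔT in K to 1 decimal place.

ΔF = 5.62 W/m²; ΔT = 5.2 K

CO₂: 6.30 × ln(673/297) = 6.30 × ln(2.26599) = 6.30 × 0.81801 = 5.1535 W/m².
N₂O: 0.120 × (√390 − √271) = 0.120 × (19.7484 − 16.4621) = 0.120 × 3.2863 = 0.3944 W/m².
HFC-134a: ΔF = 0.00016 × (112 − 1) = 0.00016 × 111 = 0.0178 W/m².
HCFC-22: Δ = 280 − 1 = 279 ppt = 0.279 ppb; ΔF = 0.21 × 0.279 = 0.0586 W/m².
Total ΔF = 5.1535 + 0.3944 + 0.0178 + 0.0586 = 5.6243 W/m².
ΔT = λ ΔF = 0.93 × 5.62 = 5.2266 K.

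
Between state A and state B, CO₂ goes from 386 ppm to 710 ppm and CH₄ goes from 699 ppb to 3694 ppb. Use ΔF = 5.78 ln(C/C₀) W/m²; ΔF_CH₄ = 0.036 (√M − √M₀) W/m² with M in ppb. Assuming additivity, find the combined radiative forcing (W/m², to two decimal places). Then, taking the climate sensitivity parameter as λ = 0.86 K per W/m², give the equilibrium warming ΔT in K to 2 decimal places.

ΔF = 4.76 W/m²; ΔT = 4.09 K

CO₂: 5.78 × ln(710/386) = 5.78 × ln(1.83938) = 5.78 × 0.60943 = 3.5225 W/m².
CH₄: 0.036 × (√3694 − √699) = 0.036 × (60.7783 − 26.4386) = 0.036 × 34.3397 = 1.2362 W/m².
Total ΔF = 3.5225 + 1.2362 = 4.7587 W/m².
ΔT = λ ΔF = 0.86 × 4.76 = 4.0936 K.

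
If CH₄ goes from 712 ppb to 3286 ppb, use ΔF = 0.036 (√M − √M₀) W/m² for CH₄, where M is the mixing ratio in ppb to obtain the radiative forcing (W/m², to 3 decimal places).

CH₄: 0.036 × (√3286 − √712) = 0.036 × (57.3236 − 26.6833) = 0.036 × 30.6403 = 1.1031 W/m².

ΔF = 1.103 W/m²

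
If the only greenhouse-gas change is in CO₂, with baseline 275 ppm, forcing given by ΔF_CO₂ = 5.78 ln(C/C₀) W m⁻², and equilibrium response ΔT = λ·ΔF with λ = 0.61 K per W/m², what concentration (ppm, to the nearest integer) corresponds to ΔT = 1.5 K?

C ≈ 421 ppm

Required forcing: ΔF = ΔT/λ = 1.5/0.61 = 2.4590 W/m².
Then ln(C/275) = ΔF/5.78 = 2.4590/5.78 = 0.42543.
So C = 275 × e^0.42543 = 275 × 1.53025 = 420.82 ppm.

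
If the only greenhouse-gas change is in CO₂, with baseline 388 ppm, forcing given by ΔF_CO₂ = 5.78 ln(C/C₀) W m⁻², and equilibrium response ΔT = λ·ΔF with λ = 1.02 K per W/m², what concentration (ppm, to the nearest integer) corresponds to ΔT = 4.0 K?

C ≈ 765 ppm

Required forcing: ΔF = ΔT/λ = 4.0/1.02 = 3.9216 W/m².
Then ln(C/388) = ΔF/5.78 = 3.9216/5.78 = 0.67848.
So C = 388 × e^0.67848 = 388 × 1.97088 = 764.70 ppm.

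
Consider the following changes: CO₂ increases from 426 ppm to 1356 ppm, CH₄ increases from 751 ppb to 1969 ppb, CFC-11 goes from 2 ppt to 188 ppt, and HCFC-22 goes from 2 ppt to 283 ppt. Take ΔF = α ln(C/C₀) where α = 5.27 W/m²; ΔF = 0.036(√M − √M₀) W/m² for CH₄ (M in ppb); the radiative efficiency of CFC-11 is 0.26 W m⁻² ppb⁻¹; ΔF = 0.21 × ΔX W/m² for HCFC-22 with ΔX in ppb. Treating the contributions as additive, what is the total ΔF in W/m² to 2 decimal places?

CO₂: 5.27 × ln(1356/426) = 5.27 × ln(3.18310) = 5.27 × 1.15786 = 6.1019 W/m².
CH₄: 0.036 × (√1969 − √751) = 0.036 × (44.3734 − 27.4044) = 0.036 × 16.9690 = 0.6109 W/m².
CFC-11: Δ = 188 − 2 = 186 ppt = 0.186 ppb; ΔF = 0.26 × 0.186 = 0.0484 W/m².
HCFC-22: Δ = 283 − 2 = 281 ppt = 0.281 ppb; ΔF = 0.21 × 0.281 = 0.0590 W/m².
Total ΔF = 6.1019 + 0.6109 + 0.0484 + 0.0590 = 6.8202 W/m².

ΔF = 6.82 W/m²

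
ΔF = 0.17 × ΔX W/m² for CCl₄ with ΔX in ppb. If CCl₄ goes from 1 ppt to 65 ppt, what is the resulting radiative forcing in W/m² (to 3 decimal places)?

ΔF = 0.011 W/m²

CCl₄: Δ = 65 − 1 = 64 ppt = 0.064 ppb; ΔF = 0.17 × 0.064 = 0.0109 W/m².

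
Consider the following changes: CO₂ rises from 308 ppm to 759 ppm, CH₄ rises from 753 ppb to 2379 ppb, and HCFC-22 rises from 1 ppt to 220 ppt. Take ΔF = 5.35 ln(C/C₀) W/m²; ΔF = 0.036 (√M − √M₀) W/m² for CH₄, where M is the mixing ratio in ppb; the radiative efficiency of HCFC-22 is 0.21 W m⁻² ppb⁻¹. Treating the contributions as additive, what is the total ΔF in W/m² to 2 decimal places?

ΔF = 5.64 W/m²

CO₂: 5.35 × ln(759/308) = 5.35 × ln(2.46429) = 5.35 × 0.90190 = 4.8252 W/m².
CH₄: 0.036 × (√2379 − √753) = 0.036 × (48.7750 − 27.4408) = 0.036 × 21.3342 = 0.7680 W/m².
HCFC-22: Δ = 220 − 1 = 219 ppt = 0.219 ppb; ΔF = 0.21 × 0.219 = 0.0460 W/m².
Total ΔF = 4.8252 + 0.7680 + 0.0460 = 5.6392 W/m².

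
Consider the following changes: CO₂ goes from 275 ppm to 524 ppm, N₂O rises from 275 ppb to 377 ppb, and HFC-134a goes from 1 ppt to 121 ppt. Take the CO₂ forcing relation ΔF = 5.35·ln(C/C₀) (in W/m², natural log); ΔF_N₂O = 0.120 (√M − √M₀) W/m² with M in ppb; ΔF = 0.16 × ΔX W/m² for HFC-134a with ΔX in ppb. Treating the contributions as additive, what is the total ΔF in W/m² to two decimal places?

CO₂: 5.35 × ln(524/275) = 5.35 × ln(1.90545) = 5.35 × 0.64472 = 3.4493 W/m².
N₂O: 0.120 × (√377 − √275) = 0.120 × (19.4165 − 16.5831) = 0.120 × 2.8334 = 0.3400 W/m².
HFC-134a: Δ = 121 − 1 = 120 ppt = 0.120 ppb; ΔF = 0.16 × 0.120 = 0.0192 W/m².
Total ΔF = 3.4493 + 0.3400 + 0.0192 = 3.8085 W/m².

ΔF = 3.81 W/m²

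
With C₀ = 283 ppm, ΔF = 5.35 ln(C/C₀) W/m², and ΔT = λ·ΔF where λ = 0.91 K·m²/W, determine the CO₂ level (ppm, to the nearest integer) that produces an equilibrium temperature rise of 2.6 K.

C ≈ 483 ppm

Required forcing: ΔF = ΔT/λ = 2.6/0.91 = 2.8571 W/m².
Then ln(C/283) = ΔF/5.35 = 2.8571/5.35 = 0.53404.
So C = 283 × e^0.53404 = 283 × 1.70581 = 482.74 ppm.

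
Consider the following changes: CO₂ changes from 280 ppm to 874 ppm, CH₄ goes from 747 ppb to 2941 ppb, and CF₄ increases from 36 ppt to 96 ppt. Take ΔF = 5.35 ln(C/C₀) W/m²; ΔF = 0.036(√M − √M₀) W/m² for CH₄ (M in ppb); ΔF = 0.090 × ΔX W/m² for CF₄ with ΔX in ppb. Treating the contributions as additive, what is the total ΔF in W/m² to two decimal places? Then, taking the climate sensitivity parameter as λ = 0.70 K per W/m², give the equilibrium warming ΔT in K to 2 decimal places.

CO₂: 5.35 × ln(874/280) = 5.35 × ln(3.12143) = 5.35 × 1.13829 = 6.0899 W/m².
CH₄: 0.036 × (√2941 − √747) = 0.036 × (54.2310 − 27.3313) = 0.036 × 26.8997 = 0.9684 W/m².
CF₄: Δ = 96 − 36 = 60 ppt = 0.060 ppb; ΔF = 0.090 × 0.060 = 0.0054 W/m².
Total ΔF = 6.0899 + 0.9684 + 0.0054 = 7.0637 W/m².
ΔT = λ ΔF = 0.70 × 7.06 = 4.9420 K.

ΔF = 7.06 W/m²; ΔT = 4.94 K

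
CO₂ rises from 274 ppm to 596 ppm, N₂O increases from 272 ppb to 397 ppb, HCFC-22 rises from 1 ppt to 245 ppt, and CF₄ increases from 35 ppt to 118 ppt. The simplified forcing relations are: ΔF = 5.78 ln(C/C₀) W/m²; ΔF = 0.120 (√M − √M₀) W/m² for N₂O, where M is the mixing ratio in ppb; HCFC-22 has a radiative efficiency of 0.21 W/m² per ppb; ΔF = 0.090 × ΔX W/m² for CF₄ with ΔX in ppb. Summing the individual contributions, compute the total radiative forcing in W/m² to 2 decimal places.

CO₂: 5.78 × ln(596/274) = 5.78 × ln(2.17518) = 5.78 × 0.77711 = 4.4917 W/m².
N₂O: 0.120 × (√397 − √272) = 0.120 × (19.9249 − 16.4924) = 0.120 × 3.4325 = 0.4119 W/m².
HCFC-22: Δ = 245 − 1 = 244 ppt = 0.244 ppb; ΔF = 0.21 × 0.244 = 0.0512 W/m².
CF₄: Δ = 118 − 35 = 83 ppt = 0.083 ppb; ΔF = 0.090 × 0.083 = 0.0075 W/m².
Total ΔF = 4.4917 + 0.4119 + 0.0512 + 0.0075 = 4.9623 W/m².

ΔF = 4.96 W/m²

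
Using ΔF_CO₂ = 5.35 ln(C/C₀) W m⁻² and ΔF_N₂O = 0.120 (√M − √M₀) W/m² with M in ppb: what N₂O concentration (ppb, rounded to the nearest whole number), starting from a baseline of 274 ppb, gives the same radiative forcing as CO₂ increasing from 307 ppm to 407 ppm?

CO₂ forcing: 5.35 × ln(407/307) = 5.35 × 0.281965 = 1.50851 W/m².
Set 0.120(√M − √274) = 1.50851: √M = 1.50851/0.120 + √274 = 12.5709 + 16.5529 = 29.1238.
M = (29.1238)² = 848.20 ppb.

M ≈ 848 ppb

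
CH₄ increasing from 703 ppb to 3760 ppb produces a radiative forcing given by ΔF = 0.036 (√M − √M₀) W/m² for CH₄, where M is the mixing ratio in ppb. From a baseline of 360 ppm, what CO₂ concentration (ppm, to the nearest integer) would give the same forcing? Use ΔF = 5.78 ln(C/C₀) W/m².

CH₄ forcing: 0.036 × (√3760 − √703) = 0.036 × (61.3188 − 26.5141) = 0.036 × 34.8047 = 1.25297 W/m².
Set 5.78 ln(C/360) = 1.25297: ln(C/360) = 1.25297/5.78 = 0.21678, so C = 360 × e^0.21678 = 360 × 1.24207 = 447.15 ppm.

C ≈ 447 ppm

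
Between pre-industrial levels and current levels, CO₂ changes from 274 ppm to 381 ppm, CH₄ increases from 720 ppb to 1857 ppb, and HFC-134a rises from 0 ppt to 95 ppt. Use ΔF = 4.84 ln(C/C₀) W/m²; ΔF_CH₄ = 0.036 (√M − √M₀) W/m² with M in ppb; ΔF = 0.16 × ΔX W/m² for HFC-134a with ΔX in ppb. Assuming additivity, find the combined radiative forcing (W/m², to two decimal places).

CO₂: 4.84 × ln(381/274) = 4.84 × ln(1.39051) = 4.84 × 0.32967 = 1.5956 W/m².
CH₄: 0.036 × (√1857 − √720) = 0.036 × (43.0929 − 26.8328) = 0.036 × 16.2601 = 0.5854 W/m².
HFC-134a: Δ = 95 − 0 = 95 ppt = 0.095 ppb; ΔF = 0.16 × 0.095 = 0.0152 W/m².
Total ΔF = 1.5956 + 0.5854 + 0.0152 = 2.1962 W/m².

ΔF = 2.20 W/m²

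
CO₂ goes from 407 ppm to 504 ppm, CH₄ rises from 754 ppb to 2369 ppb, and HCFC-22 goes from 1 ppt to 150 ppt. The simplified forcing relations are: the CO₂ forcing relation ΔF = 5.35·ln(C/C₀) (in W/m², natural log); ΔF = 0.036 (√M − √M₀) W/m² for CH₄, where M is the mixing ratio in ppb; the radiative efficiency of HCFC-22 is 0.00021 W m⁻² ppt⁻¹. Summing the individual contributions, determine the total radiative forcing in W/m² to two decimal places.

ΔF = 1.94 W/m²

CO₂: 5.35 × ln(504/407) = 5.35 × ln(1.23833) = 5.35 × 0.21376 = 1.1436 W/m².
CH₄: 0.036 × (√2369 − √754) = 0.036 × (48.6724 − 27.4591) = 0.036 × 21.2133 = 0.7637 W/m².
HCFC-22: ΔF = 0.00021 × (150 − 1) = 0.00021 × 149 = 0.0313 W/m².
Total ΔF = 1.1436 + 0.7637 + 0.0313 = 1.9386 W/m².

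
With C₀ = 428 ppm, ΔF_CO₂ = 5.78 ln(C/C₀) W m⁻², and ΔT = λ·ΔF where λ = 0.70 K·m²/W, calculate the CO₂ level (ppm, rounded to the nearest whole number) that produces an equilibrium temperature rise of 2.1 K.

Required forcing: ΔF = ΔT/λ = 2.1/0.70 = 3.0000 W/m².
Then ln(C/428) = ΔF/5.78 = 3.0000/5.78 = 0.51903.
So C = 428 × e^0.51903 = 428 × 1.68040 = 719.21 ppm.

C ≈ 719 ppm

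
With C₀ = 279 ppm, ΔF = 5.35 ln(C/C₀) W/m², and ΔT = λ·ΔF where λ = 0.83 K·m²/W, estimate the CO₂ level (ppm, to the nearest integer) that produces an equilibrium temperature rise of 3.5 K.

Required forcing: ΔF = ΔT/λ = 3.5/0.83 = 4.2169 W/m².
Then ln(C/279) = ΔF/5.35 = 4.2169/5.35 = 0.78821.
So C = 279 × e^0.78821 = 279 × 2.19946 = 613.65 ppm.

C ≈ 614 ppm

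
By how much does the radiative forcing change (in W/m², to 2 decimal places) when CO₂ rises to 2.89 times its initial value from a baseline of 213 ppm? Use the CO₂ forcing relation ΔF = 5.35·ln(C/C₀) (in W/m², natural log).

ΔF = 5.35 × ln(2.89) = 5.35 × 1.06126 = 5.6777 W/m².

ΔF = 5.68 W/m²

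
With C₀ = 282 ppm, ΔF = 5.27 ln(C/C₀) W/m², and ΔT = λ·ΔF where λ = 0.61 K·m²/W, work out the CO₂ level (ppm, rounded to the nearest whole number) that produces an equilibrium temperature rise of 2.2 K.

C ≈ 559 ppm

Required forcing: ΔF = ΔT/λ = 2.2/0.61 = 3.6066 W/m².
Then ln(C/282) = ΔF/5.27 = 3.6066/5.27 = 0.68436.
So C = 282 × e^0.68436 = 282 × 1.98250 = 559.07 ppm.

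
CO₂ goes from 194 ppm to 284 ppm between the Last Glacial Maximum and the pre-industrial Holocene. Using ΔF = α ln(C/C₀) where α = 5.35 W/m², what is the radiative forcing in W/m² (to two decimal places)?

CO₂: 5.35 × ln(284/194) = 5.35 × ln(1.46392) = 5.35 × 0.38112 = 2.0390 W/m².

ΔF = 2.04 W/m²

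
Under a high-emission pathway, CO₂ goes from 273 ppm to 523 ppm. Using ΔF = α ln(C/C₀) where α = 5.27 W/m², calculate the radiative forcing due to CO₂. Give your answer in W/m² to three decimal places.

CO₂: 5.27 × ln(523/273) = 5.27 × ln(1.91575) = 5.27 × 0.65011 = 3.4261 W/m².

ΔF = 3.426 W/m²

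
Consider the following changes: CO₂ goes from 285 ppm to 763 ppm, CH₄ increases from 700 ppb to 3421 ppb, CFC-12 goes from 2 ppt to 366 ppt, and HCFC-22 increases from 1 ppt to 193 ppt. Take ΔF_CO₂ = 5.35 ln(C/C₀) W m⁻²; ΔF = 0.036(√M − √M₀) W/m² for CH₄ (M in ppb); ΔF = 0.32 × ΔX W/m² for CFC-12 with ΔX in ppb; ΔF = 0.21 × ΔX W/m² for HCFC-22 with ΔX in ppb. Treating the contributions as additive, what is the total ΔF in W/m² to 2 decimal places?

CO₂: 5.35 × ln(763/285) = 5.35 × ln(2.67719) = 5.35 × 0.98477 = 5.2685 W/m².
CH₄: 0.036 × (√3421 − √700) = 0.036 × (58.4893 − 26.4575) = 0.036 × 32.0318 = 1.1531 W/m².
CFC-12: Δ = 366 − 2 = 364 ppt = 0.364 ppb; ΔF = 0.32 × 0.364 = 0.1165 W/m².
HCFC-22: Δ = 193 − 1 = 192 ppt = 0.192 ppb; ΔF = 0.21 × 0.192 = 0.0403 W/m².
Total ΔF = 5.2685 + 1.1531 + 0.1165 + 0.0403 = 6.5784 W/m².

ΔF = 6.58 W/m²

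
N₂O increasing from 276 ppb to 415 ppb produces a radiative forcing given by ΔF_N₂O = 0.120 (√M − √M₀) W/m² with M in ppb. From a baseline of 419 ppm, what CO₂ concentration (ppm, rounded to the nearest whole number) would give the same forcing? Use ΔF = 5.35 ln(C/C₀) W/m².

C ≈ 456 ppm

N₂O forcing: 0.120 × (√415 − √276) = 0.120 × (20.3715 − 16.6132) = 0.120 × 3.7583 = 0.45100 W/m².
Set 5.35 ln(C/419) = 0.45100: ln(C/419) = 0.45100/5.35 = 0.08430, so C = 419 × e^0.08430 = 419 × 1.08796 = 455.86 ppm.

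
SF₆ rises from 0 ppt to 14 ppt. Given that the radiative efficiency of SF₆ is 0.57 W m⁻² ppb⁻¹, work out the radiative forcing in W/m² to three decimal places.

ΔF = 0.008 W/m²

SF₆: Δ = 14 − 0 = 14 ppt = 0.014 ppb; ΔF = 0.57 × 0.014 = 0.0080 W/m².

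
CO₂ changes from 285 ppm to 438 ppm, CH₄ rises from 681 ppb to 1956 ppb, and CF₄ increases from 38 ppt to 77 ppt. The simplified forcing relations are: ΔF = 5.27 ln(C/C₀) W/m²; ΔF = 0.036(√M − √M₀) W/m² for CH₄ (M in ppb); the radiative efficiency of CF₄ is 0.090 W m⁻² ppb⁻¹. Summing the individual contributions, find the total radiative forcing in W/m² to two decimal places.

CO₂: 5.27 × ln(438/285) = 5.27 × ln(1.53684) = 5.27 × 0.42973 = 2.2647 W/m².
CH₄: 0.036 × (√1956 − √681) = 0.036 × (44.2267 − 26.0960) = 0.036 × 18.1307 = 0.6527 W/m².
CF₄: Δ = 77 − 38 = 39 ppt = 0.039 ppb; ΔF = 0.090 × 0.039 = 0.0035 W/m².
Total ΔF = 2.2647 + 0.6527 + 0.0035 = 2.9209 W/m².

ΔF = 2.92 W/m²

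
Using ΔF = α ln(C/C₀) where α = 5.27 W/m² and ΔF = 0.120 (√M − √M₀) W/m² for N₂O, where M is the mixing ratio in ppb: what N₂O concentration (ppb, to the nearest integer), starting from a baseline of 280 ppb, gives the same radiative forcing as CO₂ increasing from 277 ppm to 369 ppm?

CO₂ forcing: 5.27 × ln(369/277) = 5.27 × 0.286779 = 1.51133 W/m².
Set 0.120(√M − √280) = 1.51133: √M = 1.51133/0.120 + √280 = 12.5944 + 16.7332 = 29.3276.
M = (29.3276)² = 860.11 ppb.

M ≈ 860 ppb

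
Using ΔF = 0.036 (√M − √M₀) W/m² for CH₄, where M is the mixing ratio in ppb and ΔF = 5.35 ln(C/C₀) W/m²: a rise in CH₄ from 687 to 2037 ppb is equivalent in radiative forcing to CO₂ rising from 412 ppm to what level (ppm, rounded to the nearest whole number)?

C ≈ 468 ppm

CH₄ forcing: 0.036 × (√2037 − √687) = 0.036 × (45.1331 − 26.2107) = 0.036 × 18.9224 = 0.68121 W/m².
Set 5.35 ln(C/412) = 0.68121: ln(C/412) = 0.68121/5.35 = 0.12733, so C = 412 × e^0.12733 = 412 × 1.13579 = 467.95 ppm.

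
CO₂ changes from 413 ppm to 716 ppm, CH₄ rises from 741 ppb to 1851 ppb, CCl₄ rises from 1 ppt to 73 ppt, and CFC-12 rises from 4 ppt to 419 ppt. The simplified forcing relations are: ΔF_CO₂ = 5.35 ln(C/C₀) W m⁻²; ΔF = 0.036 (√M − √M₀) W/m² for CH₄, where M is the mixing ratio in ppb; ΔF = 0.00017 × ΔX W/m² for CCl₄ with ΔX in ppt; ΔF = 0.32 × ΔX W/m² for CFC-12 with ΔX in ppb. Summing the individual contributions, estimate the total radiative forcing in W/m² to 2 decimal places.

ΔF = 3.66 W/m²

CO₂: 5.35 × ln(716/413) = 5.35 × ln(1.73366) = 5.35 × 0.55023 = 2.9437 W/m².
CH₄: 0.036 × (√1851 − √741) = 0.036 × (43.0232 − 27.2213) = 0.036 × 15.8019 = 0.5689 W/m².
CCl₄: ΔF = 0.00017 × (73 − 1) = 0.00017 × 72 = 0.0122 W/m².
CFC-12: Δ = 419 − 4 = 415 ppt = 0.415 ppb; ΔF = 0.32 × 0.415 = 0.1328 W/m².
Total ΔF = 2.9437 + 0.5689 + 0.0122 + 0.1328 = 3.6576 W/m².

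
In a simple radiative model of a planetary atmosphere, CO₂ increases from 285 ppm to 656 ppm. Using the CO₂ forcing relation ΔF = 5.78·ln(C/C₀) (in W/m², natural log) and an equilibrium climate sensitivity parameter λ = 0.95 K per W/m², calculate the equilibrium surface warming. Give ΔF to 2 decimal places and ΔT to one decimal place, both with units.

CO₂: 5.78 × ln(656/285) = 5.78 × ln(2.30175) = 5.78 × 0.83367 = 4.8186 W/m².
ΔT = λ ΔF = 0.95 × 4.82 = 4.5790 K.

ΔF = 4.82 W/m²; ΔT = 4.6 K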